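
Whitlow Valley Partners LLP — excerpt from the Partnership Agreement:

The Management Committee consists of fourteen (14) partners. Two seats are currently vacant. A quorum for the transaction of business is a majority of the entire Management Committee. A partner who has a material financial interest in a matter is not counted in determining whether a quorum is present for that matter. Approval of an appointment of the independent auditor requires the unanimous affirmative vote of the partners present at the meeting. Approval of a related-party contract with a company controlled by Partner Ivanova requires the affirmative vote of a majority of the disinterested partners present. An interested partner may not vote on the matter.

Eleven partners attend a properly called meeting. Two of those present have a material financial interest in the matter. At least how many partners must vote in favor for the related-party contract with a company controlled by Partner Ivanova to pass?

5

The related-party contract with a company controlled by Partner Ivanova requires a majority of the disinterested partners present (11 − 2 = 9).
A majority of 9 is 5.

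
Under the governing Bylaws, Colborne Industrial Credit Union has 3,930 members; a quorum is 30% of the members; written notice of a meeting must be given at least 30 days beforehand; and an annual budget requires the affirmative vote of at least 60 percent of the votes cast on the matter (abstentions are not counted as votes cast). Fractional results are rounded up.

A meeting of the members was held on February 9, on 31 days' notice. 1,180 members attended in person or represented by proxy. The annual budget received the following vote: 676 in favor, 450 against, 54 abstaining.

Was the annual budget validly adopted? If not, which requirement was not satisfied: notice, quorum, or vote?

Valid — all requirements satisfied.

Notice: 31 days given; 30 required. Satisfied.
Quorum: 30% of 3,930 = 1,179; 1,180 present. Satisfied.
Vote: requires three-fifths of the votes cast (1,180 − 54 abstaining = 1,126); 3/5 of 1126 = 675.60, rounded up to 676, so 676 needed; 676 in favor. Satisfied.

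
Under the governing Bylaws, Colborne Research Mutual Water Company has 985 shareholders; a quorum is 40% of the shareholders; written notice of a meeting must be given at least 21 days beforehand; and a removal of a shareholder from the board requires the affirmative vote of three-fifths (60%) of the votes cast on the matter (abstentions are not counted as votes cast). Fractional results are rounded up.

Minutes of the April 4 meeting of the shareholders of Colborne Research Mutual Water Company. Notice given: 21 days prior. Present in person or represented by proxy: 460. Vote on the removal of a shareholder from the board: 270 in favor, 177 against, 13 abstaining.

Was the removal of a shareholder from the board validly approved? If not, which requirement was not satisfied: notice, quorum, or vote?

Notice: 21 days given; 21 required. Satisfied.
Quorum: 40% of 985 = 394; 460 present. Satisfied.
Vote: requires three-fifths of the votes cast (460 − 13 abstaining = 447); 3/5 of 447 = 268.20, rounded up to 269, so 269 needed; 270 in favor. Satisfied.

Valid — all requirements satisfied.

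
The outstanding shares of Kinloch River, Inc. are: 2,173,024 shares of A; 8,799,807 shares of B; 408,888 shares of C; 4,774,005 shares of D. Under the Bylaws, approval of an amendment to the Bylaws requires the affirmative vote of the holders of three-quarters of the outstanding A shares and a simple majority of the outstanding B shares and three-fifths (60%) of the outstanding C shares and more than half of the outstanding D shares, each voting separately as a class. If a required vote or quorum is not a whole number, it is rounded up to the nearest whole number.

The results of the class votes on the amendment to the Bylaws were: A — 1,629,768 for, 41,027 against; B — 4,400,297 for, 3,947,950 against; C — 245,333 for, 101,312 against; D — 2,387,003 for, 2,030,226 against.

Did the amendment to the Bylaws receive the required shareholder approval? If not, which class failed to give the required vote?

A: 3/4 of 2173024 = 1629768; 1,629,768 required, 1,629,768 in favor — approved.
B: a majority of 8799807 is 4399904; 4,399,904 required, 4,400,297 in favor — approved.
C: 3/5 of 408888 = 245332.80, rounded up to 245333; 245,333 required, 245,333 in favor — approved.
D: a majority of 4774005 is 2387003; 2,387,003 required, 2,387,003 in favor — approved.

Approved — every class gave the required vote.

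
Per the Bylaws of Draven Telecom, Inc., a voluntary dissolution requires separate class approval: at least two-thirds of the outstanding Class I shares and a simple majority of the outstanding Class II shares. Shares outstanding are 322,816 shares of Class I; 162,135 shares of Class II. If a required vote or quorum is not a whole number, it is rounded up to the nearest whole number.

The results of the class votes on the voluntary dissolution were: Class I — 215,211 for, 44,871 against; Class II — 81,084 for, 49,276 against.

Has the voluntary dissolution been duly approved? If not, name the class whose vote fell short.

Approved — every class gave the required vote.

Class I: 2/3 of 322816 = 215210.67, rounded up to 215211; 215,211 required, 215,211 in favor — approved.
Class II: a majority of 162135 is 81068; 81,068 required, 81,084 in favor — approved.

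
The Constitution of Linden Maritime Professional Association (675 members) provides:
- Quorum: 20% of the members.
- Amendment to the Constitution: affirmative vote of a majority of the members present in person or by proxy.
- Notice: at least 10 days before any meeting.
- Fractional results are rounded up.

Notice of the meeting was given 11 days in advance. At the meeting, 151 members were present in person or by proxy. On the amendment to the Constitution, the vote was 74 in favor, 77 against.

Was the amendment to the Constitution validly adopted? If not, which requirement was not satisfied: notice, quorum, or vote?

Notice: 11 days given; 10 required. Satisfied.
Quorum: 20% of 675 = 135; 151 present. Satisfied.
Vote: requires a majority of those present (151); a majority of 151 is 76, so 76 needed; 74 in favor. Not satisfied.

Invalid — vote requirement not satisfied.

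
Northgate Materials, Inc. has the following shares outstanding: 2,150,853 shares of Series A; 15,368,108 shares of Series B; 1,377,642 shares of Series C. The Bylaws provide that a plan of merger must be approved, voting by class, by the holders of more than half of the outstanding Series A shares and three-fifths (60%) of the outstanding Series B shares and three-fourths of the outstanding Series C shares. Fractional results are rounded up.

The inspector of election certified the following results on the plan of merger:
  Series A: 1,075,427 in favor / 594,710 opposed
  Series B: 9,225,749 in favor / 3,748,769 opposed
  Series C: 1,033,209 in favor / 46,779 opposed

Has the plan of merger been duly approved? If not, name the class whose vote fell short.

Series A: a majority of 2150853 is 1075427; 1,075,427 required, 1,075,427 in favor — approved.
Series B: 3/5 of 15368108 = 9220864.80, rounded up to 9220865; 9,220,865 required, 9,225,749 in favor — approved.
Series C: 3/4 of 1377642 = 1033231.50, rounded up to 1033232; 1,033,232 required, 1,033,209 in favor — not approved.

Not approved — the Series C shares did not give the required vote.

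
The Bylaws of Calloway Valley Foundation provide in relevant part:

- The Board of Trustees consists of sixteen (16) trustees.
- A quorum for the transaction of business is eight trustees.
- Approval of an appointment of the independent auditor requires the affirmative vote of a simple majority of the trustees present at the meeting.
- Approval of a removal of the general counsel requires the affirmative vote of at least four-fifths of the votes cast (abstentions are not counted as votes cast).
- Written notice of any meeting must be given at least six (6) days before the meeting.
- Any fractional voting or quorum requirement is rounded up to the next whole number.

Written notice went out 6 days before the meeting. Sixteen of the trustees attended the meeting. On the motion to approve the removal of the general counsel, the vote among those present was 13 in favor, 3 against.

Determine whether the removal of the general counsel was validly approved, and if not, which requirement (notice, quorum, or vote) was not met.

Notice: 6 days given; 6 required (6 ≥ 6). Satisfied.
Quorum: 16 present; quorum is 8. Satisfied.
Vote: the removal of the general counsel requires four-fifths of the votes cast (16). 4/5 of 16 = 12.80, rounded up to 13, so 13 affirmative votes are needed; 13 voted in favor. Satisfied.

Valid — all requirements satisfied.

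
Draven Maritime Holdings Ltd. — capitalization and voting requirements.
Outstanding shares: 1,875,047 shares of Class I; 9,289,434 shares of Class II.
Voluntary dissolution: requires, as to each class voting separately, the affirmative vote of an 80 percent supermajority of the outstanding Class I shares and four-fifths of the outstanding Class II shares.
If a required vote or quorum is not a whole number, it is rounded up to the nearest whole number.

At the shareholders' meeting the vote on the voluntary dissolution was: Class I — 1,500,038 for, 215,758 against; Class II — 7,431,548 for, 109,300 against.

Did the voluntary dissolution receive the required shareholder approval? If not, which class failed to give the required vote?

Approved — every class gave the required vote.

Class I: 4/5 of 1875047 = 1500037.60, rounded up to 1500038; 1,500,038 required, 1,500,038 in favor — approved.
Class II: 4/5 of 9289434 = 7431547.20, rounded up to 7431548; 7,431,548 required, 7,431,548 in favor — approved.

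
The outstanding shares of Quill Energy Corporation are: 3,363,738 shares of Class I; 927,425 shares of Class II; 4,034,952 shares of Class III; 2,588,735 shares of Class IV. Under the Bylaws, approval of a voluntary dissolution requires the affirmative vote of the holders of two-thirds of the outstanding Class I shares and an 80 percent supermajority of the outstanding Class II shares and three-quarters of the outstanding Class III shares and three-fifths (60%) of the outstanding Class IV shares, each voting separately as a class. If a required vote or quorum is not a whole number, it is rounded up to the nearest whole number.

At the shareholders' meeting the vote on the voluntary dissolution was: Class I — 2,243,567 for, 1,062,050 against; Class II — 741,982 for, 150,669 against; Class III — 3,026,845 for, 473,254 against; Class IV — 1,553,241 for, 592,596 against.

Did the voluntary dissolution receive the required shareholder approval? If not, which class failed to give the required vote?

Class I: 2/3 of 3363738 = 2242492; 2,242,492 required, 2,243,567 in favor — approved.
Class II: 4/5 of 927425 = 741940; 741,940 required, 741,982 in favor — approved.
Class III: 3/4 of 4034952 = 3026214; 3,026,214 required, 3,026,845 in favor — approved.
Class IV: 3/5 of 2588735 = 1553241; 1,553,241 required, 1,553,241 in favor — approved.

Approved — every class gave the required vote.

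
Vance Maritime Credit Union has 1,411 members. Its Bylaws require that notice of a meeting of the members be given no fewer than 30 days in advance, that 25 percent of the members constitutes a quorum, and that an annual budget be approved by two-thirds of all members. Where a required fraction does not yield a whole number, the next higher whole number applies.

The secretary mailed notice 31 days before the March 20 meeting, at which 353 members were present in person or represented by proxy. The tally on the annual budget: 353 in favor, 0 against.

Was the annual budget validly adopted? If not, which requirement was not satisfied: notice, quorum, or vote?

Invalid — vote requirement not satisfied.

Notice: 31 days given; 30 required. Satisfied.
Quorum: 25% of 1,411 = 352.75, rounded up to 353; 353 present. Satisfied.
Vote: requires two-thirds of all members (1,411); 2/3 of 1411 = 940.67, rounded up to 941, so 941 needed; 353 in favor. Not satisfied.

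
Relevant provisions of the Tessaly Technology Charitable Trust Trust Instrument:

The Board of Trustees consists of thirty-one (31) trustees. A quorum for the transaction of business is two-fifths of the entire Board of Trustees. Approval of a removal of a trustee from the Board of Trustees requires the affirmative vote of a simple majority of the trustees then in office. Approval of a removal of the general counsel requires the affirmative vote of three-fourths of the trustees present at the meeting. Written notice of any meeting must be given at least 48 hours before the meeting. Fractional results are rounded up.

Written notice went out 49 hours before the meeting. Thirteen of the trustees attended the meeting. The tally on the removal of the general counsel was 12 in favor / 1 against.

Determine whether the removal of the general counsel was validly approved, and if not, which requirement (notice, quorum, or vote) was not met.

Notice: 49 hours given; 48 required (49 ≥ 48). Satisfied.
Quorum: 13 present; quorum is 13. Satisfied.
Vote: the removal of the general counsel requires three-fourths of the trustees present (13). 3/4 of 13 = 9.75, rounded up to 10, so 10 affirmative votes are needed; 12 voted in favor. Satisfied.

Valid — all requirements satisfied.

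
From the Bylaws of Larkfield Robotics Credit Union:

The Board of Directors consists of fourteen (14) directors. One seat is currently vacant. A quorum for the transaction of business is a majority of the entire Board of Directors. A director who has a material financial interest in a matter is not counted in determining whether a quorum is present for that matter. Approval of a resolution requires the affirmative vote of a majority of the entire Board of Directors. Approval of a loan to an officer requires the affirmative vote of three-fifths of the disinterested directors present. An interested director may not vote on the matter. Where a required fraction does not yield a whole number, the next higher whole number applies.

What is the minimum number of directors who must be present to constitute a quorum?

8

A majority of 14 is 8.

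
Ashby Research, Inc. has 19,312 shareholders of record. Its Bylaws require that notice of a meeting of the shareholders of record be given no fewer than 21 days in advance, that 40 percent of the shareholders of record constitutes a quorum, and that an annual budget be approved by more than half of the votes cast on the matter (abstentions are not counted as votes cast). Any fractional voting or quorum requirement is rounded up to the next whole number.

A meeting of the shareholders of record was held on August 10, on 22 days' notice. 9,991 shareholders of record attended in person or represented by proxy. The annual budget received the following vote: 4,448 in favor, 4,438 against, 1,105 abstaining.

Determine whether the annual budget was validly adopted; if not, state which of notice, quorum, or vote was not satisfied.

Notice: 22 days given; 21 required. Satisfied.
Quorum: 40% of 19,312 = 7,724.80, rounded up to 7,725; 9,991 present. Satisfied.
Vote: requires a majority of the votes cast (9,991 − 1,105 abstaining = 8,886); a majority of 8886 is 4444, so 4,444 needed; 4,448 in favor. Satisfied.

Valid — all requirements satisfied.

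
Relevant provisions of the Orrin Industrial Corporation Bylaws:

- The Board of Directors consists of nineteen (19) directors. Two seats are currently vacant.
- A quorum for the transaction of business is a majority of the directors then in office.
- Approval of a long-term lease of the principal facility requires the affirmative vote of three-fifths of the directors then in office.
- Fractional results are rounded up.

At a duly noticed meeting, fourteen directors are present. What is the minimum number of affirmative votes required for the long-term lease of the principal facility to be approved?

The long-term lease of the principal facility requires three-fifths of the directors then in office (17).
3/5 of 17 = 10.20, rounded up to 11.

11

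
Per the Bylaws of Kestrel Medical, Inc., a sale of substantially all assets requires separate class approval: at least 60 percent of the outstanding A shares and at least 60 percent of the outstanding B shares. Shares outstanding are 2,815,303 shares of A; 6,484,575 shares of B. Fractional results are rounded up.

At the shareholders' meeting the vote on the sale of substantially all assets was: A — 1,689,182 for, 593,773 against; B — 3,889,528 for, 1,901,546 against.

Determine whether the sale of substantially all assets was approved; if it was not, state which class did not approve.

Not approved — the B shares did not give the required vote.

A: 3/5 of 2815303 = 1689181.80, rounded up to 1689182; 1,689,182 required, 1,689,182 in favor — approved.
B: 3/5 of 6484575 = 3890745; 3,890,745 required, 3,889,528 in favor — not approved.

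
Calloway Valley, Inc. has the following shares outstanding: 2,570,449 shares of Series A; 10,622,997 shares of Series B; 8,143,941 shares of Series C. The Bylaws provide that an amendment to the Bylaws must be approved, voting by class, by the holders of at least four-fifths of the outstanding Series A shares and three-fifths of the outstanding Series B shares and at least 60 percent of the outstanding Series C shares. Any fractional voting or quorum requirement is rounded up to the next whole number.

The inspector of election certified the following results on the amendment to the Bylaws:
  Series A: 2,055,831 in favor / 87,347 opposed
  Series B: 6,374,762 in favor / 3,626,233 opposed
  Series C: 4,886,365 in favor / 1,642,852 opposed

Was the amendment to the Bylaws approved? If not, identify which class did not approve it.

Not approved — the Series A shares did not give the required vote.

Series A: 4/5 of 2570449 = 2056359.20, rounded up to 2056360; 2,056,360 required, 2,055,831 in favor — not approved.
Series B: 3/5 of 10622997 = 6373798.20, rounded up to 6373799; 6,373,799 required, 6,374,762 in favor — approved.
Series C: 3/5 of 8143941 = 4886364.60, rounded up to 4886365; 4,886,365 required, 4,886,365 in favor — approved.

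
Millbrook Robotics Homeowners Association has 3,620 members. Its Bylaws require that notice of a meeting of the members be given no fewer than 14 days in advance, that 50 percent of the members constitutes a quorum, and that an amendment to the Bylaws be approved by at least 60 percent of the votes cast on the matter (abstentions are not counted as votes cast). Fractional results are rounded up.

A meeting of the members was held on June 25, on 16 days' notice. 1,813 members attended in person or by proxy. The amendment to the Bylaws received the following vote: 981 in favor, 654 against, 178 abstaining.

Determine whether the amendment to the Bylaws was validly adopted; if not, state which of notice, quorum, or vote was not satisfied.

Valid — all requirements satisfied.

Notice: 16 days given; 14 required. Satisfied.
Quorum: 50% of 3,620 = 1,810; 1,813 present. Satisfied.
Vote: requires three-fifths of the votes cast (1,813 − 178 abstaining = 1,635); 3/5 of 1635 = 981, so 981 needed; 981 in favor. Satisfied.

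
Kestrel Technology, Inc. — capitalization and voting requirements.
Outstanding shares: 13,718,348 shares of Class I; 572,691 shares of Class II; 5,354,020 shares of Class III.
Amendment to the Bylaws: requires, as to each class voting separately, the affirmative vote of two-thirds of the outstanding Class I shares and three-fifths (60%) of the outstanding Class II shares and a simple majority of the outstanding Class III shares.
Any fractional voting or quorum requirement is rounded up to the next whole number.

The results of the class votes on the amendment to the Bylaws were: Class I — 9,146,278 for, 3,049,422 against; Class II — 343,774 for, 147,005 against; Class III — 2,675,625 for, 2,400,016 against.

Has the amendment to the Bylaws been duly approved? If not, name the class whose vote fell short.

Class I: 2/3 of 13718348 = 9145565.33, rounded up to 9145566; 9,145,566 required, 9,146,278 in favor — approved.
Class II: 3/5 of 572691 = 343614.60, rounded up to 343615; 343,615 required, 343,774 in favor — approved.
Class III: a majority of 5354020 is 2677011; 2,677,011 required, 2,675,625 in favor — not approved.

Not approved — the Class III shares did not give the required vote.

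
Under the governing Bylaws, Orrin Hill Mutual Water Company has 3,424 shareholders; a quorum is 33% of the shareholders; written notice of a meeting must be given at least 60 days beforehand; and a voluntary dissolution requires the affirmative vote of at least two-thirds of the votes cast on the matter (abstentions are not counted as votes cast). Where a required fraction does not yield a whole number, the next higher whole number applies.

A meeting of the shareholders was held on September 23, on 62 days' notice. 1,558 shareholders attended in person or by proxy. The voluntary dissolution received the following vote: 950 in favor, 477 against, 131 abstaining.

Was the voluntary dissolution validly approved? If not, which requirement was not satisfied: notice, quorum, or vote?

Invalid — vote requirement not satisfied.

Notice: 62 days given; 60 required. Satisfied.
Quorum: 33% of 3,424 = 1,129.92, rounded up to 1,130; 1,558 present. Satisfied.
Vote: requires two-thirds of the votes cast (1,558 − 131 abstaining = 1,427); 2/3 of 1427 = 951.33, rounded up to 952, so 952 needed; 950 in favor. Not satisfied.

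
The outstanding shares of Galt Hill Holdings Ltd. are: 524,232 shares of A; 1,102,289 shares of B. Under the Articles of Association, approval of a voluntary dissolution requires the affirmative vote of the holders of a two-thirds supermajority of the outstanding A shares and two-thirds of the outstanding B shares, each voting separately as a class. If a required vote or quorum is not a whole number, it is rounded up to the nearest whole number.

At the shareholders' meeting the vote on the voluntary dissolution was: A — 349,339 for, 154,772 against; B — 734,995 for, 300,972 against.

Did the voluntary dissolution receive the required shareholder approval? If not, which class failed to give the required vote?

A: 2/3 of 524232 = 349488; 349,488 required, 349,339 in favor — not approved.
B: 2/3 of 1102289 = 734859.33, rounded up to 734860; 734,860 required, 734,995 in favor — approved.

Not approved — the A shares did not give the required vote.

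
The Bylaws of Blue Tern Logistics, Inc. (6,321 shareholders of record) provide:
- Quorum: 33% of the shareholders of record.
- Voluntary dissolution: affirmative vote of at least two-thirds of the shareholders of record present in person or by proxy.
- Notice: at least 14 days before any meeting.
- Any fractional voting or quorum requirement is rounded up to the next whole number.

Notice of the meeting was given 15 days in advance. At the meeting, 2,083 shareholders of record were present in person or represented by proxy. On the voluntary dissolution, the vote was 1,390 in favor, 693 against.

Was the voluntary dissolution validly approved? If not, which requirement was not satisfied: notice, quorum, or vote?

Invalid — quorum requirement not satisfied.

Notice: 15 days given; 14 required. Satisfied.
Quorum: 33% of 6,321 = 2,085.93, rounded up to 2,086; 2,083 present. Not satisfied.
Vote: requires two-thirds of those present (2,083); 2/3 of 2083 = 1388.67, rounded up to 1389, so 1,389 needed; 1,390 in favor. Satisfied.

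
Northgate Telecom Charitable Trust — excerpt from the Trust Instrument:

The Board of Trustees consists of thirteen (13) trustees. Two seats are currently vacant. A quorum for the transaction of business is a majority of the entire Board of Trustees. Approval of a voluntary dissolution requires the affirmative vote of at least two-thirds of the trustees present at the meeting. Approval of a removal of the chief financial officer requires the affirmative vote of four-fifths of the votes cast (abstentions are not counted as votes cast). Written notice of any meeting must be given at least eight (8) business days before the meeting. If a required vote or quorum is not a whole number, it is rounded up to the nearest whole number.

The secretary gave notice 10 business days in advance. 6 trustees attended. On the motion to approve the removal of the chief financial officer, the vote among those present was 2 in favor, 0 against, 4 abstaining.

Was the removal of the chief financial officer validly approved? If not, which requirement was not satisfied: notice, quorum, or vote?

Notice: 10 business days given; 8 required (10 ≥ 8). Satisfied.
Quorum: 6 present; quorum is 7. Not satisfied.
Vote: the removal of the chief financial officer requires four-fifths of the votes cast (6 present − 4 abstaining = 2). 4/5 of 2 = 1.60, rounded up to 2, so 2 affirmative votes are needed; 2 voted in favor. Satisfied. (Moot — without a quorum no business can be validly transacted.)

Invalid — quorum requirement not satisfied.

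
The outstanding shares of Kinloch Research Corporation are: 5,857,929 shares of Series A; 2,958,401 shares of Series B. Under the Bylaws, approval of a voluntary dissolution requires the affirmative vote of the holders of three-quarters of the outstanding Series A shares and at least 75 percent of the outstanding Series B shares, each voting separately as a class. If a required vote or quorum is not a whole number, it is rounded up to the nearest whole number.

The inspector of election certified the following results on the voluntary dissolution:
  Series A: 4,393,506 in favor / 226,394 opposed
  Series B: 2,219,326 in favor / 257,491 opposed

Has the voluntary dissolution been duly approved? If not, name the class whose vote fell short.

Series A: 3/4 of 5857929 = 4393446.75, rounded up to 4393447; 4,393,447 required, 4,393,506 in favor — approved.
Series B: 3/4 of 2958401 = 2218800.75, rounded up to 2218801; 2,218,801 required, 2,219,326 in favor — approved.

Approved — every class gave the required vote.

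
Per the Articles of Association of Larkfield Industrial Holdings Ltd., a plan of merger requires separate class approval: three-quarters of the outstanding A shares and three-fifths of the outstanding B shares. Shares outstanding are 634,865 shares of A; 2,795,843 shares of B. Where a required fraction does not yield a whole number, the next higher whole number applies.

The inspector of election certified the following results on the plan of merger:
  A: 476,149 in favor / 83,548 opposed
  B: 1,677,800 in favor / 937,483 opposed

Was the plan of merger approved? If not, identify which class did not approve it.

A: 3/4 of 634865 = 476148.75, rounded up to 476149; 476,149 required, 476,149 in favor — approved.
B: 3/5 of 2795843 = 1677505.80, rounded up to 1677506; 1,677,506 required, 1,677,800 in favor — approved.

Approved — every class gave the required vote.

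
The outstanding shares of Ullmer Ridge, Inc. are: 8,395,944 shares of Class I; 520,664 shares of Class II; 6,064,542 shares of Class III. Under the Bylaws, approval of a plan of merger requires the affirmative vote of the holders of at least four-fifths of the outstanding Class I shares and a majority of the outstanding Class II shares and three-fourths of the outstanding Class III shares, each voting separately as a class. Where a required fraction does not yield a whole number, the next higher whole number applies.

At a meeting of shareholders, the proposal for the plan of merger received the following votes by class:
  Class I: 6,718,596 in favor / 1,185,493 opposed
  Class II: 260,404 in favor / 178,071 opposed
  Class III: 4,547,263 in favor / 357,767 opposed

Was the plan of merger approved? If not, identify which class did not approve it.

Not approved — the Class III shares did not give the required vote.

Class I: 4/5 of 8395944 = 6716755.20, rounded up to 6716756; 6,716,756 required, 6,718,596 in favor — approved.
Class II: a majority of 520664 is 260333; 260,333 required, 260,404 in favor — approved.
Class III: 3/4 of 6064542 = 4548406.50, rounded up to 4548407; 4,548,407 required, 4,547,263 in favor — not approved.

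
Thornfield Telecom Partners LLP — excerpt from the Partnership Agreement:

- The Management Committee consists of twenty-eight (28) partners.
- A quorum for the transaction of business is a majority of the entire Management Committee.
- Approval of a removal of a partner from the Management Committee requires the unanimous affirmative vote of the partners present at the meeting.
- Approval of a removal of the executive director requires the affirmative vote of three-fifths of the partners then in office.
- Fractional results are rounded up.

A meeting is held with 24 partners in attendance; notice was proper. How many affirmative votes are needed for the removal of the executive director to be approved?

The removal of the executive director requires three-fifths of the partners then in office (28).
3/5 of 28 = 16.80, rounded up to 17.

17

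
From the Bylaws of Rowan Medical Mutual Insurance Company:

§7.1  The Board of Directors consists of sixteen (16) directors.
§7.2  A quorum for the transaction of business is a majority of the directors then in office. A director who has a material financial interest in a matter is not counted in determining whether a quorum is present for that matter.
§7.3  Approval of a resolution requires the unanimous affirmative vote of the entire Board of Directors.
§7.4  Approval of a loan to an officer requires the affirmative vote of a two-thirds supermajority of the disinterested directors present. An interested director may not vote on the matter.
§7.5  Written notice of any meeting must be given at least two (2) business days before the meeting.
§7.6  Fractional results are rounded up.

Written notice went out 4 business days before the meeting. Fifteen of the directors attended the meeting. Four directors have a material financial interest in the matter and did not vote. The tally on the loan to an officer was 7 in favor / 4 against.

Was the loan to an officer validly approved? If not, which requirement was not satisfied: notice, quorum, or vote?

Notice: 4 business days given; 2 required (4 ≥ 2). Satisfied.
Quorum: 15 present, but the 4 interested directors do not count, leaving 11. Quorum is 9. Satisfied.
Vote: the loan to an officer requires two-thirds of the disinterested directors present (15 − 4 = 11). 2/3 of 11 = 7.33, rounded up to 8, so 8 affirmative votes are needed; 7 voted in favor. Not satisfied.

Invalid — vote requirement not satisfied.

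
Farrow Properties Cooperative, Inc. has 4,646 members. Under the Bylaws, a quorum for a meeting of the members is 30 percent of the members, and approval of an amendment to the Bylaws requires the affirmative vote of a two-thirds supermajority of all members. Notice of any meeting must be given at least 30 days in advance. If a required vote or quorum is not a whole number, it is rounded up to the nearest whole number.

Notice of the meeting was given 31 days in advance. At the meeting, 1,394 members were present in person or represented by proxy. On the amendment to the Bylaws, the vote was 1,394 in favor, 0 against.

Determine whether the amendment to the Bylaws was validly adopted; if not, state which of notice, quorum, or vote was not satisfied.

Invalid — vote requirement not satisfied.

Notice: 31 days given; 30 required. Satisfied.
Quorum: 30% of 4,646 = 1,393.80, rounded up to 1,394; 1,394 present. Satisfied.
Vote: requires two-thirds of all members (4,646); 2/3 of 4646 = 3097.33, rounded up to 3098, so 3,098 needed; 1,394 in favor. Not satisfied.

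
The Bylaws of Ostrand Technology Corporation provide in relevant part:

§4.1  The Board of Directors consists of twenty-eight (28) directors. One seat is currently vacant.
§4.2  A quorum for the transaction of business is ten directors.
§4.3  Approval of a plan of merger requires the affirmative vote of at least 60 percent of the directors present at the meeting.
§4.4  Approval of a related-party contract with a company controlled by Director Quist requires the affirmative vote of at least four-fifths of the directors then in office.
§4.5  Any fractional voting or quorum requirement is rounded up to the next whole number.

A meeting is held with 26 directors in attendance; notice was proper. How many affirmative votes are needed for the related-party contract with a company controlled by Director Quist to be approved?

The related-party contract with a company controlled by Director Quist requires four-fifths of the directors then in office (27).
4/5 of 27 = 21.60, rounded up to 22.

22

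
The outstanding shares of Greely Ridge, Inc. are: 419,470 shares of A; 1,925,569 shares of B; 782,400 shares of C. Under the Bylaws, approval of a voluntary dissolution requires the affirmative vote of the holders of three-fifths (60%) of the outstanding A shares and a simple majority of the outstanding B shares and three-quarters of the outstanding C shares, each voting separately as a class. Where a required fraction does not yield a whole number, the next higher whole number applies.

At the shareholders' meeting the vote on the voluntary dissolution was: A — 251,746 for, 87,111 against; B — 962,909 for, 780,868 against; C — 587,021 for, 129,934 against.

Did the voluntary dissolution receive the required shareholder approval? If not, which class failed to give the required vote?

Approved — every class gave the required vote.

A: 3/5 of 419470 = 251682; 251,682 required, 251,746 in favor — approved.
B: a majority of 1925569 is 962785; 962,785 required, 962,909 in favor — approved.
C: 3/4 of 782400 = 586800; 586,800 required, 587,021 in favor — approved.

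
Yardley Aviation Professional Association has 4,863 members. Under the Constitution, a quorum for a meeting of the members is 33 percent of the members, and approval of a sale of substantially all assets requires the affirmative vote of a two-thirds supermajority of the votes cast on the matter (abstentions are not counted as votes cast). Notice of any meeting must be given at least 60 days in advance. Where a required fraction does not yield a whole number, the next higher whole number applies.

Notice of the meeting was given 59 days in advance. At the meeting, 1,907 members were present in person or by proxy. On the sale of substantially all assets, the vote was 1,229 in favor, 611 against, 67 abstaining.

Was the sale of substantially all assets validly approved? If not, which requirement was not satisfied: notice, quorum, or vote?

Notice: 59 days given; 60 required. Not satisfied.
Quorum: 33% of 4,863 = 1,604.79, rounded up to 1,605; 1,907 present. Satisfied.
Vote: requires two-thirds of the votes cast (1,907 − 67 abstaining = 1,840); 2/3 of 1840 = 1226.67, rounded up to 1227, so 1,227 needed; 1,229 in favor. Satisfied.

Invalid — notice requirement not satisfied.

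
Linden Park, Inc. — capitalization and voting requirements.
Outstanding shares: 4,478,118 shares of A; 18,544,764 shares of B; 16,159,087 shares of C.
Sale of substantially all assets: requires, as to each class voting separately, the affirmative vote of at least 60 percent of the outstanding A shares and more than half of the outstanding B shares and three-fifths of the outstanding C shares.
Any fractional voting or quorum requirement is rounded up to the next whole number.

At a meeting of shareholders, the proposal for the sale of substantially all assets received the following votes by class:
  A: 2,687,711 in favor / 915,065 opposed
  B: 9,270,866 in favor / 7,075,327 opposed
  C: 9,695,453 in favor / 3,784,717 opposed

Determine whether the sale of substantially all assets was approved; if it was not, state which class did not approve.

A: 3/5 of 4478118 = 2686870.80, rounded up to 2686871; 2,686,871 required, 2,687,711 in favor — approved.
B: a majority of 18544764 is 9272383; 9,272,383 required, 9,270,866 in favor — not approved.
C: 3/5 of 16159087 = 9695452.20, rounded up to 9695453; 9,695,453 required, 9,695,453 in favor — approved.

Not approved — the B shares did not give the required vote.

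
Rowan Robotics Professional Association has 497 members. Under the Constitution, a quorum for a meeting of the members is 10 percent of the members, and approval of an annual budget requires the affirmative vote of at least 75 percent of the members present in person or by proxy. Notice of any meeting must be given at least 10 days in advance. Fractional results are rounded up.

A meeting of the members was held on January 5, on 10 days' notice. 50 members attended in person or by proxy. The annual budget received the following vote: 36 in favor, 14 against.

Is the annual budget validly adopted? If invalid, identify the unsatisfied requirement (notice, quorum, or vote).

Notice: 10 days given; 10 required. Satisfied.
Quorum: 10% of 497 = 49.70, rounded up to 50; 50 present. Satisfied.
Vote: requires three-fourths of those present (50); 3/4 of 50 = 37.50, rounded up to 38, so 38 needed; 36 in favor. Not satisfied.

Invalid — vote requirement not satisfied.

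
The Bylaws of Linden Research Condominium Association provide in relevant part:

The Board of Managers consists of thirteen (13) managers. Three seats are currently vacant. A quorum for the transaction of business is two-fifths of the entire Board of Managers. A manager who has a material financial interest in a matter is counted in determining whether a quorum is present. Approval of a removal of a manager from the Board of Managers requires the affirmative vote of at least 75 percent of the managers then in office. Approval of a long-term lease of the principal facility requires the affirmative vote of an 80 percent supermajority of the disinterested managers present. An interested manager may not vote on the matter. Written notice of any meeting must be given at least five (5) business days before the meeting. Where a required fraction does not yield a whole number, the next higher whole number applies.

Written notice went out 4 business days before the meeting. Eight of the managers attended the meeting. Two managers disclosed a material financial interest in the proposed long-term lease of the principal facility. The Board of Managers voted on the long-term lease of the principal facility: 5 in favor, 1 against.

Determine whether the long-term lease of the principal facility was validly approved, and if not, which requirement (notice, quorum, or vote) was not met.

Invalid — notice requirement not satisfied.

Notice: 4 business days given; 5 required (4 < 5). Not satisfied.
Quorum: 8 present (interested managers count toward quorum); quorum is 6. Satisfied.
Vote: the long-term lease of the principal facility requires four-fifths of the disinterested managers present (8 − 2 = 6). 4/5 of 6 = 4.80, rounded up to 5, so 5 affirmative votes are needed; 5 voted in favor. Satisfied.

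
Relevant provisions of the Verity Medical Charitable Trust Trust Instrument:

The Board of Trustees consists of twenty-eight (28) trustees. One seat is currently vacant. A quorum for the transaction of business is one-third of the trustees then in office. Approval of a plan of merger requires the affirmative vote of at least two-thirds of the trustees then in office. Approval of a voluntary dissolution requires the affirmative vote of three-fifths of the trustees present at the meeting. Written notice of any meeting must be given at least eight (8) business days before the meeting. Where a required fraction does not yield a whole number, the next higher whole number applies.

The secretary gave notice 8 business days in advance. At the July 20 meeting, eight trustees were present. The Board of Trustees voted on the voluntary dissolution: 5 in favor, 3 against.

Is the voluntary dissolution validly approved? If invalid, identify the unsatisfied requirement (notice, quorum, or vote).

Notice: 8 business days given; 8 required (8 ≥ 8). Satisfied.
Quorum: 8 present; quorum is 9. Not satisfied.
Vote: the voluntary dissolution requires three-fifths of the trustees present (8). 3/5 of 8 = 4.80, rounded up to 5, so 5 affirmative votes are needed; 5 voted in favor. Satisfied. (Moot — without a quorum no business can be validly transacted.)

Invalid — quorum requirement not satisfied.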